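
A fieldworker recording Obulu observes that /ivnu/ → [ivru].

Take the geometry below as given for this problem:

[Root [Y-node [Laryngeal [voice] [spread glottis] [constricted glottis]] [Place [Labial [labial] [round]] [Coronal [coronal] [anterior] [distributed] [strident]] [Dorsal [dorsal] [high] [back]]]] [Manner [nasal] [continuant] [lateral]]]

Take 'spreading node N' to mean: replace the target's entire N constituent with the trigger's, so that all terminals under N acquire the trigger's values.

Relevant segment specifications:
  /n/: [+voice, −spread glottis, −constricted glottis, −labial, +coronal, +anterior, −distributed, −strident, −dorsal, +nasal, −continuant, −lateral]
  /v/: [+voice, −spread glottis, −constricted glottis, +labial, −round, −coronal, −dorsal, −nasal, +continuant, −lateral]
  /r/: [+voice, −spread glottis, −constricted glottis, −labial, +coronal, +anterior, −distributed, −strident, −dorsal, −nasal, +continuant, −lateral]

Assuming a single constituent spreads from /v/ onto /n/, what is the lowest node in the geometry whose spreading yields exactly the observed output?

Comparing /n/ with its surface form [r], the features that change are [nasal], [continuant].
These terminals are all dominated by Manner, and no proper subconstituent of Manner covers them all; Manner is their lowest common ancestor.
Spreading Manner from /v/ overwrites each of those terminals with /v/'s values, yielding exactly [r].
Since [coronal], [labial] are preserved even though /v/ disagrees there, no node above Manner spread.

Manner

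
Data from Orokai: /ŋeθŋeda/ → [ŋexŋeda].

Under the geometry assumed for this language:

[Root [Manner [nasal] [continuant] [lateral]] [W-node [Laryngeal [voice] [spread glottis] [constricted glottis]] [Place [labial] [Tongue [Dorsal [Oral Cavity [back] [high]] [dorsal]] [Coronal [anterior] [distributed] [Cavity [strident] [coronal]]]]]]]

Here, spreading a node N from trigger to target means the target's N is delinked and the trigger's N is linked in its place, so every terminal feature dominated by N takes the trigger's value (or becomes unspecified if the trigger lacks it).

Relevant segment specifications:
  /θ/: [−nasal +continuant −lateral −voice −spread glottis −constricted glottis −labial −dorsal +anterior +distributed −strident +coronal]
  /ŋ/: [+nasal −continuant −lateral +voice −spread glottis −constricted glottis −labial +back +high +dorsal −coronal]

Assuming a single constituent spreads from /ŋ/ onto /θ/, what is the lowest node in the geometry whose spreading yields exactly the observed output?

Tongue

/θ/ and [x] differ in [coronal], [anterior], [distributed], [strident], [dorsal], [high], [back]; every other specified feature is identical.
These terminals are all dominated by Tongue, and no proper subconstituent of Tongue covers them all; Tongue is their lowest common ancestor.
Spreading Tongue from /ŋ/ overwrites each of those terminals with /ŋ/'s values, yielding exactly [x].
Features on which the two segments disagree outside Tongue, such as [voice], [continuant], are unchanged — nothing dominating them spread, and Tongue is the minimal sufficient constituent.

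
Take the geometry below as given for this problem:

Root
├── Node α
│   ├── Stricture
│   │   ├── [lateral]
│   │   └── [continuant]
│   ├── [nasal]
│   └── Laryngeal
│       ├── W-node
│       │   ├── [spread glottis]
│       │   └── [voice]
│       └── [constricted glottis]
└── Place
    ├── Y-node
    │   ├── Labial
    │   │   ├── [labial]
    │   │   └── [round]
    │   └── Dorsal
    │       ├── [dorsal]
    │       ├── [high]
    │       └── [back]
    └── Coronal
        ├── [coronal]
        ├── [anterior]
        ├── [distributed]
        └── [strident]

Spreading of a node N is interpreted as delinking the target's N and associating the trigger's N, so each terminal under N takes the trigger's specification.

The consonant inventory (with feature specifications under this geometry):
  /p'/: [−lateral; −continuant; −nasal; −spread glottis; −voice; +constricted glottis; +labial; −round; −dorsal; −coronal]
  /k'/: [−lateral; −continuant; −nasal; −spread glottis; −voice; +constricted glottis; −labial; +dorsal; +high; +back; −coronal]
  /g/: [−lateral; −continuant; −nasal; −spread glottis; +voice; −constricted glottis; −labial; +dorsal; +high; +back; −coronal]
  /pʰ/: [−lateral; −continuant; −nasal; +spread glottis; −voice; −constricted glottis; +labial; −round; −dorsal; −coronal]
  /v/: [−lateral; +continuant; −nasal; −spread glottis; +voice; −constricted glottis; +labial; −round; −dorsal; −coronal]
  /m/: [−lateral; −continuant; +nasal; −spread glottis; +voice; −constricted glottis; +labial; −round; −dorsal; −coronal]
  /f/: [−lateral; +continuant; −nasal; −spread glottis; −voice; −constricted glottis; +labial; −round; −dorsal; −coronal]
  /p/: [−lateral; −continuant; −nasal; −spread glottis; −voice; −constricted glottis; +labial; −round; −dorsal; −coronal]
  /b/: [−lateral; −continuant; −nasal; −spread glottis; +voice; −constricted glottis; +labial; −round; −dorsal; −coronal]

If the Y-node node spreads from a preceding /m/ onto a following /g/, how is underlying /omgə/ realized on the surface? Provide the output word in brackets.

Y-node immediately or transitively dominates [labial], [round], [dorsal], [high], [back].
After delinking /g/'s Y-node and linking /m/'s, the affected terminals become [+labial], [−round], [−dorsal]; [lateral], [continuant], [nasal], … (outside Y-node) are retained from /g/.
This feature bundle is that of [b], so /omgə/ surfaces as [ombə].

[ombə]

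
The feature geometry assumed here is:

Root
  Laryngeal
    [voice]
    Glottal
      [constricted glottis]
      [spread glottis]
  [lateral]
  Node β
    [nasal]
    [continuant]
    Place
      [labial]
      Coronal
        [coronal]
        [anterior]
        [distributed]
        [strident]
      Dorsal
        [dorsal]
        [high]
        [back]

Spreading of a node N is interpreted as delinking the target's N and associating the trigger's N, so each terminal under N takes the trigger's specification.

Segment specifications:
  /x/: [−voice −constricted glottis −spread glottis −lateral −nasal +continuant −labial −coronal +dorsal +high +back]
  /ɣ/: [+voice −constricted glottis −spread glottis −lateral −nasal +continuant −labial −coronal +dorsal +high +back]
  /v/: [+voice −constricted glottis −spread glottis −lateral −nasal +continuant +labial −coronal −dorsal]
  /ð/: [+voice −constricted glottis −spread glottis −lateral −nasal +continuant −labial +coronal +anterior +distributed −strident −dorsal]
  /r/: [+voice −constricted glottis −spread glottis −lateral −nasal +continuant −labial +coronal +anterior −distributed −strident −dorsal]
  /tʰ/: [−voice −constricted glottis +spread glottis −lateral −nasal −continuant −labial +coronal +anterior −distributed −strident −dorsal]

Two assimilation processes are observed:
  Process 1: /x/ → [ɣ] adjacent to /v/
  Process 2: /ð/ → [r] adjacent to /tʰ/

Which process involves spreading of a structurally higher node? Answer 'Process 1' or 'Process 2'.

Process 1: the feature that changes is [voice]; the minimal node is [voice] (depth 2).
In Process 2, [distributed] changes, so the minimal spreading node is [distributed] at depth 4.
[voice] (depth 2) sits above [distributed] (depth 4), making Process 1 the one with the higher spreading node.

Process 1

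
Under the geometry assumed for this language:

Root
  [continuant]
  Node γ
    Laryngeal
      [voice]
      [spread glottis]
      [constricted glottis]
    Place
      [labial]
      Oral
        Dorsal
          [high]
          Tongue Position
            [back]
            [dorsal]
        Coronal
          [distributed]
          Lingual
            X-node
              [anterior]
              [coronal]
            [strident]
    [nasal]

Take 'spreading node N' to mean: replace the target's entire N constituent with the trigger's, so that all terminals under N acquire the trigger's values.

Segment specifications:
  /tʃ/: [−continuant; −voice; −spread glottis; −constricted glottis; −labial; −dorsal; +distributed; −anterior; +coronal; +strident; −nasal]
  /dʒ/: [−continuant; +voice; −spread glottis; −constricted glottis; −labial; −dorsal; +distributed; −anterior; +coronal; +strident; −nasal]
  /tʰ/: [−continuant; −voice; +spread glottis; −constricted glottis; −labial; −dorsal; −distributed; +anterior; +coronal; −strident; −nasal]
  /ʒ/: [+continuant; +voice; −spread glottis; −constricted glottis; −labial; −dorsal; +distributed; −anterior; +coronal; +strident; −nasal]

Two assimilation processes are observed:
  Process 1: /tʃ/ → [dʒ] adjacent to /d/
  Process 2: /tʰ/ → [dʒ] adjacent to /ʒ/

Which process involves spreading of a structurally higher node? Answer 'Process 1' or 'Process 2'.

Process 2

Process 1 alters [voice]; the lowest dominating node is [voice] (depth 3 from Root).
Process 2: the features that change are [voice], [spread glottis], [anterior], [distributed], [strident]; the minimal node is Node γ (depth 1).
Depth 1 < depth 3; Process 2 involves the structurally higher constituent Node γ.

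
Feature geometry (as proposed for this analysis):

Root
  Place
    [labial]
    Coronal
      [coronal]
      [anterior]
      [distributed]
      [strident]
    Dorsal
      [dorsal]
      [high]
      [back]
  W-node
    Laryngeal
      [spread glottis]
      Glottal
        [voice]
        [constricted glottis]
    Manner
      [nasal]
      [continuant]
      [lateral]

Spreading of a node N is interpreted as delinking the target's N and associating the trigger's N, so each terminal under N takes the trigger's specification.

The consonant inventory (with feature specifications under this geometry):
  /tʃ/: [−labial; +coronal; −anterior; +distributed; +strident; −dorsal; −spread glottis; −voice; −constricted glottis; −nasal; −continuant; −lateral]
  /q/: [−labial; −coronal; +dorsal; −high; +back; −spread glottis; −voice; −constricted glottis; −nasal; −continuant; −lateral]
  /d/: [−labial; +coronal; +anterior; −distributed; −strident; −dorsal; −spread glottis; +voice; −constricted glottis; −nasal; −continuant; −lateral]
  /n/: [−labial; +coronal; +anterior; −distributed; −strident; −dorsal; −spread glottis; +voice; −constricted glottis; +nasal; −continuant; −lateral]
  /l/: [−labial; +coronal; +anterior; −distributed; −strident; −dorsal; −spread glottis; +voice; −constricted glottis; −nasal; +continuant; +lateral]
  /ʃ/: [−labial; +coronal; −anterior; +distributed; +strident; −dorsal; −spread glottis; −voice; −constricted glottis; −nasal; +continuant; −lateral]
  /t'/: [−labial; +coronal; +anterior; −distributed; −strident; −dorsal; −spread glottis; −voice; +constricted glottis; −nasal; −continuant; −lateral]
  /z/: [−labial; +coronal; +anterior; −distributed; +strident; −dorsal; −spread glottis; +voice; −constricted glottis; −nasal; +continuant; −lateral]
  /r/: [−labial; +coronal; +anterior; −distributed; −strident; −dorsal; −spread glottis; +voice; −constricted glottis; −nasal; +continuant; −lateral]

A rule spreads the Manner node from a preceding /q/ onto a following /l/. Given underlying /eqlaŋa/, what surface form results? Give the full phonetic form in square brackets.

Terminals under Manner in this geometry: [nasal], [continuant], [lateral].
The target acquires /q/'s values for everything under Manner — [−nasal], [−continuant], [−lateral] — while keeping its own [labial], [coronal], [anterior], ….
The resulting bundle matches /d/ in the inventory; substituting it for /l/ gives [eqdaŋa].

[eqdaŋa]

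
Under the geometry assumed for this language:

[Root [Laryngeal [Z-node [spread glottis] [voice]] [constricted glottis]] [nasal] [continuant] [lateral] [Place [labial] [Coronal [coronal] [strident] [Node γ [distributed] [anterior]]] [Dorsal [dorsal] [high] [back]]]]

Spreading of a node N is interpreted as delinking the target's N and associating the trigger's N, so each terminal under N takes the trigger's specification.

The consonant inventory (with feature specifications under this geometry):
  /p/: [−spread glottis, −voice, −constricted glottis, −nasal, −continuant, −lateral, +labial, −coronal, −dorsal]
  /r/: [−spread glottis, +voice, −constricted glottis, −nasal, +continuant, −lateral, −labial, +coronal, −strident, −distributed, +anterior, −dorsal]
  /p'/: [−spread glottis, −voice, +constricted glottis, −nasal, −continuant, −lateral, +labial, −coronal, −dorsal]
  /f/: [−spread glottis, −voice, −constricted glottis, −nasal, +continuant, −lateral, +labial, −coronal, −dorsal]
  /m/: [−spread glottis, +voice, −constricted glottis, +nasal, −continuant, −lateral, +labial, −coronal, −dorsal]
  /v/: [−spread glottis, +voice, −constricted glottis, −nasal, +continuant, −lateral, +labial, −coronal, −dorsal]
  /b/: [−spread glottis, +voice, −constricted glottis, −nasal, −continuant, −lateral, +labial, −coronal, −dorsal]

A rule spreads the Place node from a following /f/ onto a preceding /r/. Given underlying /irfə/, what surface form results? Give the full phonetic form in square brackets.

[ivfə]

Terminals under Place in this geometry: [labial], [coronal], [strident], [distributed], [anterior], [dorsal], [high], [back].
The target acquires /f/'s values for everything under Place — [+labial], [−coronal], [−dorsal] — while keeping its own [spread glottis], [voice], [constricted glottis], ….
The resulting bundle matches /v/ in the inventory; substituting it for /r/ gives [ivfə].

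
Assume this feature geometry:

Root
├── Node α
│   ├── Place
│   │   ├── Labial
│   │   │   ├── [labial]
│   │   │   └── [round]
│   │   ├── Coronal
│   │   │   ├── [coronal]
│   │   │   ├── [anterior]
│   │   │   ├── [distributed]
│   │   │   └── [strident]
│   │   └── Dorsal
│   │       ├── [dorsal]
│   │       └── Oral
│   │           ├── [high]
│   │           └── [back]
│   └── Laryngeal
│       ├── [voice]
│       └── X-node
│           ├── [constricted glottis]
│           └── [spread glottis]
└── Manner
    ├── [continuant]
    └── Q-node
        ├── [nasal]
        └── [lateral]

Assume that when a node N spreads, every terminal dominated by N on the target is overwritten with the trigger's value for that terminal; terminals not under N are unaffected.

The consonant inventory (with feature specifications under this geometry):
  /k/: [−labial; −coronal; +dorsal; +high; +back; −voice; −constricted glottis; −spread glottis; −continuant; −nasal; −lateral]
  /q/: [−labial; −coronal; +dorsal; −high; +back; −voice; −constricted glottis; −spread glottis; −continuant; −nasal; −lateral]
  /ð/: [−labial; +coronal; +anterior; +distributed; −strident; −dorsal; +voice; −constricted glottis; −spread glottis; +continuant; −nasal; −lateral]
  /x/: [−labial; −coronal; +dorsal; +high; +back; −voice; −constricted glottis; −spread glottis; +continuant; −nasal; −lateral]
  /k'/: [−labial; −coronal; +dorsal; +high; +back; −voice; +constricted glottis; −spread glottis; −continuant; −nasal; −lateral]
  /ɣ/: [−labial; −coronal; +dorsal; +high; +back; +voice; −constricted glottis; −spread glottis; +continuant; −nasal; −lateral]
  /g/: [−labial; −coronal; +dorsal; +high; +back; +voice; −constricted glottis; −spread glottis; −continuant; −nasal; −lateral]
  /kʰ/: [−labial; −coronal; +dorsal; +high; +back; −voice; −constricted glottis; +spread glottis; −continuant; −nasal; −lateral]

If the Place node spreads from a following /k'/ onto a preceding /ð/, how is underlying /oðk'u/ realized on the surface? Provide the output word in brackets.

Place immediately or transitively dominates [labial], [round], [coronal], [anterior], [distributed], [strident], [dorsal], [high], [back].
The target acquires /k'/'s values for everything under Place — [−labial], [−coronal], [+dorsal], [+high], [+back] — while keeping its own [voice], [constricted glottis], [spread glottis], ….
Among the inventory, only /ɣ/ has exactly this specification, giving the surface form [oɣk'u].

[oɣk'u]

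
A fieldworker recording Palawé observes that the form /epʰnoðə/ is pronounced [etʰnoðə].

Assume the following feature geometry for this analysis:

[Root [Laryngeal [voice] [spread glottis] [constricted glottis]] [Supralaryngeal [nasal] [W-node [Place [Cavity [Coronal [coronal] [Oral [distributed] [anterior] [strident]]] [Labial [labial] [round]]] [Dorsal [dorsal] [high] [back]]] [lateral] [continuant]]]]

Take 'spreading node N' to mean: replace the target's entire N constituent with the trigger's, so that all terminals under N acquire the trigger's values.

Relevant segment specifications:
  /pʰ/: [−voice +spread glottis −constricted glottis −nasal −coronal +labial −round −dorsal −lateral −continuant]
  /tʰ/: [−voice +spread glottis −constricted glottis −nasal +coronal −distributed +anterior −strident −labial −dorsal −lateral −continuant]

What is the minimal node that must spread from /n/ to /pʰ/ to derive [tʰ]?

Cavity

Comparing /pʰ/ with its surface form [tʰ], the features that change are [labial], [round], [coronal], [anterior], [distributed], [strident].
Tracing each changed feature up the tree, the paths first meet at Cavity; any lower node misses at least one of them.
Delinking /pʰ/'s Cavity and associating /n/'s Cavity gives precisely the feature bundle of [tʰ].
[voice], [spread glottis] stay as in /pʰ/ although /n/ differs there, so no node dominating them spread; among the remaining candidates Cavity is the lowest that derives the output.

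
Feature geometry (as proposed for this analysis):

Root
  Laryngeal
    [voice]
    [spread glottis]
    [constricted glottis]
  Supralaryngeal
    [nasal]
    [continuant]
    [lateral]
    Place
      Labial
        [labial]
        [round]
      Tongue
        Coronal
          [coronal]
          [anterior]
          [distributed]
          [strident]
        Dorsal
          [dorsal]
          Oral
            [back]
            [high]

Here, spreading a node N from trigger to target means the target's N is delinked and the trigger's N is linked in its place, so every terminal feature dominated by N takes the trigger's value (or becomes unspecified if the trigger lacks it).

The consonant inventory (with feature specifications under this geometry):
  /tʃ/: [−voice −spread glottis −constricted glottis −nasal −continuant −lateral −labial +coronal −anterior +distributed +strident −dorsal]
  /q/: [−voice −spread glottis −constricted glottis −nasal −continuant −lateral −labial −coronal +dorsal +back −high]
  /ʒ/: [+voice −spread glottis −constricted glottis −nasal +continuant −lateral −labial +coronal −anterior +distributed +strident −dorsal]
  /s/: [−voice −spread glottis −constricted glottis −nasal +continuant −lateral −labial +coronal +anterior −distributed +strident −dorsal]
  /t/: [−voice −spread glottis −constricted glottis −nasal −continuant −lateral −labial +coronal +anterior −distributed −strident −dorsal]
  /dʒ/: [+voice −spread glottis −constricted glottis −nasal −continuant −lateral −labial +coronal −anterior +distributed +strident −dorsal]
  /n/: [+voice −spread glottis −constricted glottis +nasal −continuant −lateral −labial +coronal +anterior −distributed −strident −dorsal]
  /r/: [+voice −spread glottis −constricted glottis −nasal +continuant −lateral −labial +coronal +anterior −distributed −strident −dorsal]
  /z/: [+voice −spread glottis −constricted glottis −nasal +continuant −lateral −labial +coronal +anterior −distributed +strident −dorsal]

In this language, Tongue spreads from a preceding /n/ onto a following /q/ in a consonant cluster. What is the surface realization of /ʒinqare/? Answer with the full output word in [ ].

The Tongue node dominates the terminals [coronal], [anterior], [distributed], [strident], [dorsal], [back], [high].
Spreading Tongue from /n/ onto /q/ replaces those values with /n/'s: [+coronal], [+anterior], [−distributed], [−strident], [−dorsal]. Features outside Tongue ([voice], [spread glottis], [constricted glottis], …) stay as in /q/.
This feature bundle is that of [t], so /ʒinqare/ surfaces as [ʒintare].

[ʒintare]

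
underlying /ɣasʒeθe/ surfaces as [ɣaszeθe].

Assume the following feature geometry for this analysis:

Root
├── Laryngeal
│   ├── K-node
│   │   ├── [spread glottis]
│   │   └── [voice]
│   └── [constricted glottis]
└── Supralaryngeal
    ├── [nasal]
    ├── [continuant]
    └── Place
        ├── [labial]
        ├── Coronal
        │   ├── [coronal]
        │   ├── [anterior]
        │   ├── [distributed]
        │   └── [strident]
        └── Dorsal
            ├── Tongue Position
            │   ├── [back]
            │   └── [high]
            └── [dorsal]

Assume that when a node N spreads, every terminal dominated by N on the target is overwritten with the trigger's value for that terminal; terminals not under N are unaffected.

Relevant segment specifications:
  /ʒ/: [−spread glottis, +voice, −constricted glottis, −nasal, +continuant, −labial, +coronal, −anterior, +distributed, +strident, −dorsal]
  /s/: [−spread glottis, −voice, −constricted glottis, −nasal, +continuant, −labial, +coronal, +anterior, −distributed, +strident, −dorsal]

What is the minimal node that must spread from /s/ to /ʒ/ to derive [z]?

Comparing /ʒ/ with its surface form [z], the features that change are [anterior], [distributed].
The smallest constituent containing every changed terminal is Coronal — each of its daughters lacks at least one of the affected features.
Delinking /ʒ/'s Coronal and associating /s/'s Coronal gives precisely the feature bundle of [z].
[voice], a feature on which the two segments disagree outside Coronal, is unchanged — nothing dominating it spread, and Coronal is the minimal sufficient constituent.

Coronal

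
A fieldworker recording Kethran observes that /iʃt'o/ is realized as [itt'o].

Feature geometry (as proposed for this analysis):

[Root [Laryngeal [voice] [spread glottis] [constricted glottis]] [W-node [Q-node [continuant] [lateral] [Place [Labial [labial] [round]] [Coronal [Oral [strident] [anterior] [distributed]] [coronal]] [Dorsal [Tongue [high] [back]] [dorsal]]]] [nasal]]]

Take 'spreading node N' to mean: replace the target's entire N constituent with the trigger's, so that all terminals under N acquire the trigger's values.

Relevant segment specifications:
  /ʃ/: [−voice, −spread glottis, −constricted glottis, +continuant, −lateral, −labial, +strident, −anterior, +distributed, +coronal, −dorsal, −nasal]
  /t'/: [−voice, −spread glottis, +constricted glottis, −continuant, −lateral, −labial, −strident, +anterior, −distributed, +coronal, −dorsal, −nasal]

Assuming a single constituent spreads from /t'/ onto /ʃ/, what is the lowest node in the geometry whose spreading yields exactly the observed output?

Comparing /ʃ/ with its surface form [t], the features that change are [continuant], [anterior], [distributed], [strident].
These terminals are all dominated by Q-node, and no proper subconstituent of Q-node covers them all; Q-node is their lowest common ancestor.
Spreading Q-node from /t'/ overwrites each of those terminals with /t'/'s values, yielding exactly [t].
[constricted glottis] stays as in /ʃ/ although /t'/ differs there, so no node dominating it spread; among the remaining candidates Q-node is the lowest that derives the output.

Q-node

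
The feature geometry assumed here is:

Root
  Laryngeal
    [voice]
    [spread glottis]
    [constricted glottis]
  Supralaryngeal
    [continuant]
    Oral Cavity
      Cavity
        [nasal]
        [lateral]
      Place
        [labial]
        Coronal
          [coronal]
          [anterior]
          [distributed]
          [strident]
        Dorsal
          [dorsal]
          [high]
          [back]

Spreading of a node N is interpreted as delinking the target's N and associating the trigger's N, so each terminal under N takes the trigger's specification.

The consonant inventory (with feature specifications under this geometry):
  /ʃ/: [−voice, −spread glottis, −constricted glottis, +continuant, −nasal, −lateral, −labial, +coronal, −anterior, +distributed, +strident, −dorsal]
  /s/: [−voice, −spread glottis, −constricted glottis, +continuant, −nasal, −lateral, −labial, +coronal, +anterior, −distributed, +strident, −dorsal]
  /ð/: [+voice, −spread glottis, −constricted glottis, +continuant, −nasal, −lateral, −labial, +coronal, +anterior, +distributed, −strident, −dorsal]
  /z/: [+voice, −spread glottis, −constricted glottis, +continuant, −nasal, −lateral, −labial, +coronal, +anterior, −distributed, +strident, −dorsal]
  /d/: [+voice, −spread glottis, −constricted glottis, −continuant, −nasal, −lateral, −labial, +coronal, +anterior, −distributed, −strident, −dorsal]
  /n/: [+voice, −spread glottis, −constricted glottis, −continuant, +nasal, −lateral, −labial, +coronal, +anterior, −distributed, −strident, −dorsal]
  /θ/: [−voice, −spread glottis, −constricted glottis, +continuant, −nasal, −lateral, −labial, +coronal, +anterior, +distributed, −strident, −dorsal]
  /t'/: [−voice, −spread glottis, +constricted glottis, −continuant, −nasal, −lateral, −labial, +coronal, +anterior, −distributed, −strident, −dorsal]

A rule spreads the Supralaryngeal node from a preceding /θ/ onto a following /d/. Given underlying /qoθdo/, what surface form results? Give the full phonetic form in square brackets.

Terminals under Supralaryngeal in this geometry: [continuant], [nasal], [lateral], [labial], [coronal], [anterior], [distributed], [strident], [dorsal], [high], [back].
The target acquires /θ/'s values for everything under Supralaryngeal — [+continuant], [−nasal], [−lateral], [−labial], [+coronal], [+anterior], [+distributed], [−strident], [−dorsal] — while keeping its own [voice], [spread glottis], [constricted glottis].
The resulting bundle matches /ð/ in the inventory; substituting it for /d/ gives [qoθðo].

[qoθðo]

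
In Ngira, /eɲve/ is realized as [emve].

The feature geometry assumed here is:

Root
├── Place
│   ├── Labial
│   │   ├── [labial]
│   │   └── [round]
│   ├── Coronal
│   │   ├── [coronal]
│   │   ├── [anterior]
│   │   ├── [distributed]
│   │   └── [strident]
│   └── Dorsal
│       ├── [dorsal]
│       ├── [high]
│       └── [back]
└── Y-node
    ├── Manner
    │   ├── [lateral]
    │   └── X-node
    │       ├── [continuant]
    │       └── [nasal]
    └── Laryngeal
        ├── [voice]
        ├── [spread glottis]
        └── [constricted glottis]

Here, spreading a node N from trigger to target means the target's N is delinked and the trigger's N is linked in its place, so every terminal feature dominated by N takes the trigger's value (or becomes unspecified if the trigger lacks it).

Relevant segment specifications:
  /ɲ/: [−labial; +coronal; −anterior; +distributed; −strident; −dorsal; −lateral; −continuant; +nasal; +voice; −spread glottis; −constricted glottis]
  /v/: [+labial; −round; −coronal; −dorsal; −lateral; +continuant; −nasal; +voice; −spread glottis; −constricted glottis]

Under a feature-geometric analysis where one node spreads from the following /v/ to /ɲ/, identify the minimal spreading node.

Feature comparison: [labial], [round], [coronal], [anterior], [distributed], [strident] differ between /ɲ/ and [m]; the remaining terminals match.
The smallest constituent containing every changed terminal is Place — each of its daughters lacks at least one of the affected features.
Spreading Place from /v/ overwrites each of those terminals with /v/'s values, yielding exactly [m].
Since [nasal], [continuant] are preserved even though /v/ disagrees there, no node above Place spread.

Place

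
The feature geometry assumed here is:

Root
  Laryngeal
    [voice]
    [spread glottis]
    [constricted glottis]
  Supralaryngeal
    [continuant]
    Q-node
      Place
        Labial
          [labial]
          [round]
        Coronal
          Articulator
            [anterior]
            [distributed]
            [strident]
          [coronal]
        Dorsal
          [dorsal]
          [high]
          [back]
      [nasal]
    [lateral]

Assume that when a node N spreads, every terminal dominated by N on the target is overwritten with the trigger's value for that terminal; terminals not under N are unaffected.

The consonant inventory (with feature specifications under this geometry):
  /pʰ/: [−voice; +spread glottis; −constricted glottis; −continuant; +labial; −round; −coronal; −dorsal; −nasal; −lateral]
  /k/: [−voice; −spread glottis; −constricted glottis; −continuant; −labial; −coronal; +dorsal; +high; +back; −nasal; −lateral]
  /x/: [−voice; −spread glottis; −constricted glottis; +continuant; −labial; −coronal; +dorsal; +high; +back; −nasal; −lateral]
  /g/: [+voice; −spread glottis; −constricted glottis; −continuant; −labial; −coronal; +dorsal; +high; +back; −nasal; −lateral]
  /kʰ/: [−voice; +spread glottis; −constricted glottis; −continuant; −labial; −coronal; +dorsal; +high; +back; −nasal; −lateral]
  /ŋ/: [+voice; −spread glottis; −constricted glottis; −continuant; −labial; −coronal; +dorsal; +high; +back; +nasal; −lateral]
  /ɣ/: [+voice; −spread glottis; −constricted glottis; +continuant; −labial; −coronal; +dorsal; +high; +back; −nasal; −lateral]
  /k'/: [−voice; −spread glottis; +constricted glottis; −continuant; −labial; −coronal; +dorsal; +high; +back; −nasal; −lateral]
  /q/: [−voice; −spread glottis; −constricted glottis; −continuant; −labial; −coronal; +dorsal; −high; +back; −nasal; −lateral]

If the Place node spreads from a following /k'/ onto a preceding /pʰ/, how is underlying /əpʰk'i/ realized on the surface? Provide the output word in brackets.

[əkʰk'i]

The Place node dominates the terminals [labial], [round], [anterior], [distributed], [strident], [coronal], [dorsal], [high], [back].
The target acquires /k'/'s values for everything under Place — [−labial], [−coronal], [+dorsal], [+high], [+back] — while keeping its own [voice], [spread glottis], [constricted glottis], ….
Among the inventory, only /kʰ/ has exactly this specification, giving the surface form [əkʰk'i].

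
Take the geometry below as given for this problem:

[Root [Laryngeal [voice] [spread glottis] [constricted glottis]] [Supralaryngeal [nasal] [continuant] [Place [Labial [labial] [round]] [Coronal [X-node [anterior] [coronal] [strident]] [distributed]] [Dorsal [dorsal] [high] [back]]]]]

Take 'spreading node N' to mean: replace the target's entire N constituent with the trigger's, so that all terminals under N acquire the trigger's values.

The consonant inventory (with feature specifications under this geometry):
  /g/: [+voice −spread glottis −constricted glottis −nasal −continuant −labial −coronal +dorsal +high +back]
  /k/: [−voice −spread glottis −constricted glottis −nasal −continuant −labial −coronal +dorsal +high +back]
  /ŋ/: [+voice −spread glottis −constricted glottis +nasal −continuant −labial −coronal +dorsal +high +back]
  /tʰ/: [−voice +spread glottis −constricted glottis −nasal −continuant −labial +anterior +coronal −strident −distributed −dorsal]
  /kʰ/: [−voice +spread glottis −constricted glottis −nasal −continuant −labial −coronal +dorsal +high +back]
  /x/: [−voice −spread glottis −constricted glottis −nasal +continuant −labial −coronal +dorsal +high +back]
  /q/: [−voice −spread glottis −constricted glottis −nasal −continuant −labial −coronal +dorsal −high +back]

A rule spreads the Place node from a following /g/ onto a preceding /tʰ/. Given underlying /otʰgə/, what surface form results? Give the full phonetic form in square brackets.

[okʰgə]

Terminals under Place in this geometry: [labial], [round], [anterior], [coronal], [strident], [distributed], [dorsal], [high], [back].
Spreading Place from /g/ onto /tʰ/ replaces those values with /g/'s: [−labial], [−coronal], [+dorsal], [+high], [+back]. Features outside Place ([voice], [spread glottis], [constricted glottis], …) stay as in /tʰ/.
Among the inventory, only /kʰ/ has exactly this specification, giving the surface form [okʰgə].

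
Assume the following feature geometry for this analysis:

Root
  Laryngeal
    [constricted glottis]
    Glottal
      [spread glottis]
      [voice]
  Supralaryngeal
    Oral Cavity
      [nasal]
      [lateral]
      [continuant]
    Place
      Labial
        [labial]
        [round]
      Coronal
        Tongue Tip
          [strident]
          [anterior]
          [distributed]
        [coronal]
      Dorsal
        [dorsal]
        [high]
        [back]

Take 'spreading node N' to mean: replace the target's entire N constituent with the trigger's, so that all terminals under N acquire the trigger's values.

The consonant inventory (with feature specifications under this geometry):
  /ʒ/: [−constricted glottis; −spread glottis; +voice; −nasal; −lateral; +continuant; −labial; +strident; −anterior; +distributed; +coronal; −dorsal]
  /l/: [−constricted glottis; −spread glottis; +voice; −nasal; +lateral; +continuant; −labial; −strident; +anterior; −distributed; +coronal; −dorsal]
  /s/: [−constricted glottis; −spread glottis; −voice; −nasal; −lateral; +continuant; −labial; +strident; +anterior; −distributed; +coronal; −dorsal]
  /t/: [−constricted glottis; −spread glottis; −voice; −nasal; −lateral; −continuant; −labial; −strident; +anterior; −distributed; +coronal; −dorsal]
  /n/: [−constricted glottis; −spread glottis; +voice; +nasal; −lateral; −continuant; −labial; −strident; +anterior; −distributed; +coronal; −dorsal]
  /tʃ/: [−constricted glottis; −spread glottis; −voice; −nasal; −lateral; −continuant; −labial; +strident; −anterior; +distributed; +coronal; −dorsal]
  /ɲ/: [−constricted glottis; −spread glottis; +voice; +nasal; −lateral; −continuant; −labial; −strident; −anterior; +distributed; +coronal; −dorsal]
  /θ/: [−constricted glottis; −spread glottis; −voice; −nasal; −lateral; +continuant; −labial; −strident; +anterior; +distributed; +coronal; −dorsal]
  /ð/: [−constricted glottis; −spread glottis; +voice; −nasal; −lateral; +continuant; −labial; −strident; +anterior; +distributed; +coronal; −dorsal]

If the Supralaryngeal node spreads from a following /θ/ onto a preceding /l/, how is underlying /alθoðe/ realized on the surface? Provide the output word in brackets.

[aðθoðe]

Supralaryngeal immediately or transitively dominates [nasal], [lateral], [continuant], [labial], [round], [strident], [anterior], [distributed], [coronal], [dorsal], [high], [back].
The target acquires /θ/'s values for everything under Supralaryngeal — [−nasal], [−lateral], [+continuant], [−labial], [−strident], [+anterior], [+distributed], [+coronal], [−dorsal] — while keeping its own [constricted glottis], [spread glottis], [voice].
The resulting bundle matches /ð/ in the inventory; substituting it for /l/ gives [aðθoðe].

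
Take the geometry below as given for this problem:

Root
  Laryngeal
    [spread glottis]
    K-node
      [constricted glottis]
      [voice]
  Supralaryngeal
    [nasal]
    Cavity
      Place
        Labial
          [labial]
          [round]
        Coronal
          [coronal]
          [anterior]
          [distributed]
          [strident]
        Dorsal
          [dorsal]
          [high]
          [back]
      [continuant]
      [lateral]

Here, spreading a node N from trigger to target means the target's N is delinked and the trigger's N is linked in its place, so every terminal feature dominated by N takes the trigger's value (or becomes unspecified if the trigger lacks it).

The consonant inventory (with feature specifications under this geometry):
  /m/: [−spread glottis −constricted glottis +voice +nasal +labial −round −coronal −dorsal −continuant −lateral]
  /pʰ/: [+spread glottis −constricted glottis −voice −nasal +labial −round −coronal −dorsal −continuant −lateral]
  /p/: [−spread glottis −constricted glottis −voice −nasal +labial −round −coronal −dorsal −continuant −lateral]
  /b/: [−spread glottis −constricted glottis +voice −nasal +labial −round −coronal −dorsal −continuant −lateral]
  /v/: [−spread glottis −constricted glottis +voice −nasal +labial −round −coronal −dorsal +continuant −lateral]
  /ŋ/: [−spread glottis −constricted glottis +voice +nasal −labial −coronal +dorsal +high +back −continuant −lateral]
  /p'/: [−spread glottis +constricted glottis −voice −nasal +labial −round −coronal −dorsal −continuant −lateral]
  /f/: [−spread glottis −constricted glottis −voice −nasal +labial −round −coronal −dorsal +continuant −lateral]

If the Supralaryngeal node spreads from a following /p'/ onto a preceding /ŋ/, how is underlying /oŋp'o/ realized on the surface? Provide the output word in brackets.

[obp'o]

The Supralaryngeal node dominates the terminals [nasal], [labial], [round], [coronal], [anterior], [distributed], [strident], [dorsal], [high], [back], [continuant], [lateral].
The target acquires /p'/'s values for everything under Supralaryngeal — [−nasal], [+labial], [−round], [−coronal], [−dorsal], [−continuant], [−lateral] — while keeping its own [spread glottis], [constricted glottis], [voice].
Among the inventory, only /b/ has exactly this specification, giving the surface form [obp'o].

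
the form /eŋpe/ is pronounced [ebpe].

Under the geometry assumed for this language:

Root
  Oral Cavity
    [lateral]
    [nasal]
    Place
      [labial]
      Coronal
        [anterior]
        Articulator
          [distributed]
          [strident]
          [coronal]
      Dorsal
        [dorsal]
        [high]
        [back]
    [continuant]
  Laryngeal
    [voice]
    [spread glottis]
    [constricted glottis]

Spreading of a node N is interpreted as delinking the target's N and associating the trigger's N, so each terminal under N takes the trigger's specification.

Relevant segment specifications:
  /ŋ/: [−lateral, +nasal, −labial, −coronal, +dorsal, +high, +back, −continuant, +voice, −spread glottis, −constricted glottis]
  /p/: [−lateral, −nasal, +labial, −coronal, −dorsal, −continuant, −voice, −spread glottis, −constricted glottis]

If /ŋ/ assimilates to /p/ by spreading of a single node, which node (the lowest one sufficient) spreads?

/ŋ/ and [b] differ in [nasal], [labial], [dorsal], [high], [back]; every other specified feature is identical.
In this geometry the lowest node dominating all of them is Oral Cavity: every daughter of Oral Cavity dominates only a proper subset, so no lower node suffices.
Spreading Oral Cavity from /p/ overwrites each of those terminals with /p/'s values, yielding exactly [b].
[voice] — on which /p/ differs from /ŋ/ — is unchanged, so Root cannot have spread; the constituent is no larger than Oral Cavity.

Oral Cavity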